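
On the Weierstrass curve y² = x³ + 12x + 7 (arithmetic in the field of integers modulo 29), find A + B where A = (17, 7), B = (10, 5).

(8, 8)

(17, 7) + (10, 5). λ = (5 - 7)/(10 - 17) ≡ 27/22 mod 29. 22⁻¹ ≡ 4 (mod 29) since 22·4 = 88 ≡ 1, so λ ≡ 21.
  x = λ² - 17 - 10 = 441 - 27 ≡ 8; y = λ·(17 - 8) - 7 ≡ 8. → (8, 8)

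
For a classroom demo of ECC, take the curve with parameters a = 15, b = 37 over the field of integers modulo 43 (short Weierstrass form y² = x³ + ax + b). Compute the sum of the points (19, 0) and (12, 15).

(19, 0) + (12, 15). λ = (15 - 0)/(12 - 19) ≡ 15/36 mod 43. 36⁻¹ ≡ 6 (mod 43), so λ ≡ 4.
  x = λ² - 19 - 12 = 16 - 31 ≡ 28; y = λ·(19 - 28) - 0 ≡ 7. → (28, 7)

(28, 7)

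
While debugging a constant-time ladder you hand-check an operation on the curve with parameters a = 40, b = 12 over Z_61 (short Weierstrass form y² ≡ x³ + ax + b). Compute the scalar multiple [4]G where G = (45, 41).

(0, 16)

Repeated addition: build up to 4G.
2G: tangent at (45, 41): λ = (3·45² + 40)/(2·41) ≡ 15/21. 21⁻¹ ≡ 32 (mod 61) since 21·32 = 672 ≡ 1, so λ ≡ 15·32 ≡ 53.
  x = λ² - 45 - 45 = 2809 - 90 ≡ 35; y = λ·(45 - 35) - 41 ≡ 1. → (35, 1)
3G: (35, 1) + (45, 41). λ = (41 - 1)/(45 - 35) ≡ 40/10 mod 61. 10⁻¹ ≡ 55 (mod 61), so λ ≡ 4.
  x = λ² - 35 - 45 = 16 - 80 ≡ 58; y = λ·(35 - 58) - 1 ≡ 29. → (58, 29)
4G: (58, 29) + (45, 41). λ = (41 - 29)/(45 - 58) ≡ 12/48 mod 61. 48⁻¹ ≡ 14 (mod 61), so λ ≡ 46.
  x = λ² - 58 - 45 = 2116 - 103 ≡ 0; y = λ·(58 - 0) - 29 ≡ 16. → (0, 16)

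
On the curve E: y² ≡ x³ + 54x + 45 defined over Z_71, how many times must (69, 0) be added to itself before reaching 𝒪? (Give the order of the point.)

2P: (69, 0) + (69, 0): same x and y₁ ≡ -y₂, so the sum is 𝒪.
2P = 𝒪, so the order is 2.

2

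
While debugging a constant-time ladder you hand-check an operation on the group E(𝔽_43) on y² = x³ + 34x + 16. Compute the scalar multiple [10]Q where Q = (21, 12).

(0, 4)

Double-and-add on 10 = (1010)₂. Start with Q = (21, 12) for the leading 1-bit.
double: tangent at (21, 12): λ = (3·21² + 34)/(2·12) ≡ 24/24. 24⁻¹ ≡ 9 (mod 43) since 24·9 = 216 ≡ 1, so λ ≡ 24·9 ≡ 1.
  x = λ² - 21 - 21 = 1 - 42 ≡ 2; y = λ·(21 - 2) - 12 ≡ 7. → (2, 7)
double: tangent at (2, 7): λ = (3·2² + 34)/(2·7) ≡ 3/14. 14⁻¹ ≡ 40 (mod 43) since 14·40 = 560 ≡ 1, so λ ≡ 3·40 ≡ 34.
  x = λ² - 2 - 2 = 1156 - 4 ≡ 34; y = λ·(2 - 34) - 7 ≡ 23. → (34, 23)
add Q: (34, 23) + (21, 12). λ = (12 - 23)/(21 - 34) ≡ 32/30 mod 43. 30⁻¹ ≡ 33 (mod 43), so λ ≡ 24.
  x = λ² - 34 - 21 = 576 - 55 ≡ 5; y = λ·(34 - 5) - 23 ≡ 28. → (5, 28)
double: tangent at (5, 28): λ = (3·5² + 34)/(2·28) ≡ 23/13. 13⁻¹ ≡ 10 (mod 43), so λ ≡ 23·10 ≡ 15.
  x = λ² - 5 - 5 = 225 - 10 ≡ 0; y = λ·(5 - 0) - 28 ≡ 4. → (0, 4)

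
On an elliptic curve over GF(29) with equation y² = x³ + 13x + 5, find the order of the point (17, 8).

2P: tangent at (17, 8): λ = (3·17² + 13)/(2·8) ≡ 10/16. 16⁻¹ ≡ 20 (mod 29), so λ ≡ 10·20 ≡ 26.
  x = λ² - 17 - 17 = 676 - 34 ≡ 4; y = λ·(17 - 4) - 8 ≡ 11. → (4, 11)
3P: (4, 11) + (17, 8). λ = (8 - 11)/(17 - 4) ≡ 26/13 mod 29. 13⁻¹ ≡ 9 (mod 29), so λ ≡ 2.
  x = λ² - 4 - 17 = 4 - 21 ≡ 12; y = λ·(4 - 12) - 11 ≡ 2. → (12, 2)
4P: (12, 2) + (17, 8). λ = (8 - 2)/(17 - 12) ≡ 6/5 mod 29. 5⁻¹ ≡ 6 (mod 29) since 5·6 = 30 ≡ 1, so λ ≡ 7.
  x = λ² - 12 - 17 = 49 - 29 ≡ 20; y = λ·(12 - 20) - 2 ≡ 0. → (20, 0)
5P: (20, 0) + (17, 8). λ = (8 - 0)/(17 - 20) ≡ 8/26 mod 29. 26⁻¹ ≡ 19 (mod 29) since 26·19 = 494 ≡ 1, so λ ≡ 7.
  x = λ² - 20 - 17 = 49 - 37 ≡ 12; y = λ·(20 - 12) - 0 ≡ 27. → (12, 27)
6P: (12, 27) + (17, 8). λ = (8 - 27)/(17 - 12) ≡ 10/5 mod 29. 5⁻¹ ≡ 6 (mod 29) since 5·6 = 30 ≡ 1, so λ ≡ 2.
  x = λ² - 12 - 17 = 4 - 29 ≡ 4; y = λ·(12 - 4) - 27 ≡ 18. → (4, 18)
7P: (4, 18) + (17, 8). λ = (8 - 18)/(17 - 4) ≡ 19/13 mod 29. 13⁻¹ ≡ 9 (mod 29), so λ ≡ 26.
  x = λ² - 4 - 17 = 676 - 21 ≡ 17; y = λ·(4 - 17) - 18 ≡ 21. → (17, 21)
8P: (17, 21) + (17, 8): same x and y₁ ≡ -y₂, so the sum is 𝒪.
8P = 𝒪, so the order is 8.

8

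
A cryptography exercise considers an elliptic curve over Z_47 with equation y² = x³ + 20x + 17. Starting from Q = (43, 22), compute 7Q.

(19, 21)

Repeated addition: build up to 7Q.
2Q: tangent at (43, 22): λ = (3·43² + 20)/(2·22) ≡ 21/44. 44⁻¹ ≡ 31 (mod 47) since 44·31 = 1364 ≡ 1, so λ ≡ 21·31 ≡ 40.
  x = λ² - 43 - 43 = 1600 - 86 ≡ 10; y = λ·(43 - 10) - 22 ≡ 29. → (10, 29)
3Q: (10, 29) + (43, 22). λ = (22 - 29)/(43 - 10) ≡ 40/33 mod 47. 33⁻¹ ≡ 10 (mod 47) since 33·10 = 330 ≡ 1, so λ ≡ 24.
  x = λ² - 10 - 43 = 576 - 53 ≡ 6; y = λ·(10 - 6) - 29 ≡ 20. → (6, 20)
4Q: (6, 20) + (43, 22). λ = (22 - 20)/(43 - 6) ≡ 2/37 mod 47. 37⁻¹ ≡ 14 (mod 47), so λ ≡ 28.
  x = λ² - 6 - 43 = 784 - 49 ≡ 30; y = λ·(6 - 30) - 20 ≡ 13. → (30, 13)
5Q: (30, 13) + (43, 22). λ = (22 - 13)/(43 - 30) ≡ 9/13 mod 47. 13⁻¹ ≡ 29 (mod 47), so λ ≡ 26.
  x = λ² - 30 - 43 = 676 - 73 ≡ 39; y = λ·(30 - 39) - 13 ≡ 35. → (39, 35)
6Q: (39, 35) + (43, 22). λ = (22 - 35)/(43 - 39) ≡ 34/4 mod 47. 4⁻¹ ≡ 12 (mod 47) since 4·12 = 48 ≡ 1, so λ ≡ 32.
  x = λ² - 39 - 43 = 1024 - 82 ≡ 2; y = λ·(39 - 2) - 35 ≡ 21. → (2, 21)
7Q: (2, 21) + (43, 22). λ = (22 - 21)/(43 - 2) ≡ 1/41 mod 47. 41⁻¹ ≡ 39 (mod 47) since 41·39 = 1599 ≡ 1, so λ ≡ 39.
  x = λ² - 2 - 43 = 1521 - 45 ≡ 19; y = λ·(2 - 19) - 21 ≡ 21. → (19, 21)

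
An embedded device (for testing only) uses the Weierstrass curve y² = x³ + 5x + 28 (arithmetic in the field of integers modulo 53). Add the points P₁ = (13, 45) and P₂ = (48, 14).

(13, 45) + (48, 14). λ = (14 - 45)/(48 - 13) ≡ 22/35 mod 53. 35⁻¹ ≡ 50 (mod 53), so λ ≡ 40.
  x = λ² - 13 - 48 = 1600 - 61 ≡ 2; y = λ·(13 - 2) - 45 ≡ 24. → (2, 24)

(2, 24)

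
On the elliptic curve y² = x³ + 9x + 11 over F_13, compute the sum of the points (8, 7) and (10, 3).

(12, 1)

(8, 7) + (10, 3). λ = (3 - 7)/(10 - 8) ≡ 9/2 mod 13. 2⁻¹ ≡ 7 (mod 13), so λ ≡ 11.
  x = λ² - 8 - 10 = 121 - 18 ≡ 12; y = λ·(8 - 12) - 7 ≡ 1. → (12, 1)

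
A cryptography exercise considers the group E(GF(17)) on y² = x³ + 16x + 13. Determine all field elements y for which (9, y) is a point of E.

x³ + 16x + 13 = 886 ≡ 2 (mod 17).
Square roots of 2 mod 17: 6 and 11 (since 6² = 36 ≡ 2).

6, 11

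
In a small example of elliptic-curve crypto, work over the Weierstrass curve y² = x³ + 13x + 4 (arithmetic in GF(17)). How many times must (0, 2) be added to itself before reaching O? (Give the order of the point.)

2P: tangent at (0, 2): λ = (3·0² + 13)/(2·2) ≡ 13/4. 4⁻¹ ≡ 13 (mod 17), so λ ≡ 13·13 ≡ 16.
  x = λ² - 0 - 0 = 256 - 0 ≡ 1; y = λ·(0 - 1) - 2 ≡ 16. → (1, 16)
3P: (1, 16) + (0, 2). λ = (2 - 16)/(0 - 1) ≡ 3/16 mod 17. 16⁻¹ ≡ 16 (mod 17), so λ ≡ 14.
  x = λ² - 1 - 0 = 196 - 1 ≡ 8; y = λ·(1 - 8) - 16 ≡ 5. → (8, 5)
4P: (8, 5) + (0, 2). λ = (2 - 5)/(0 - 8) ≡ 14/9 mod 17. 9⁻¹ ≡ 2 (mod 17), so λ ≡ 11.
  x = λ² - 8 - 0 = 121 - 8 ≡ 11; y = λ·(8 - 11) - 5 ≡ 13. → (11, 13)
5P: (11, 13) + (0, 2). λ = (2 - 13)/(0 - 11) ≡ 6/6 mod 17. 6⁻¹ ≡ 3 (mod 17), so λ ≡ 1.
  x = λ² - 11 - 0 = 1 - 11 ≡ 7; y = λ·(11 - 7) - 13 ≡ 8. → (7, 8)
6P: (7, 8) + (0, 2). λ = (2 - 8)/(0 - 7) ≡ 11/10 mod 17. 10⁻¹ ≡ 12 (mod 17) since 10·12 = 120 ≡ 1, so λ ≡ 13.
  x = λ² - 7 - 0 = 169 - 7 ≡ 9; y = λ·(7 - 9) - 8 ≡ 0. → (9, 0)
7P: (9, 0) + (0, 2). λ = (2 - 0)/(0 - 9) ≡ 2/8 mod 17. 8⁻¹ ≡ 15 (mod 17) since 8·15 = 120 ≡ 1, so λ ≡ 13.
  x = λ² - 9 - 0 = 169 - 9 ≡ 7; y = λ·(9 - 7) - 0 ≡ 9. → (7, 9)
8P: (7, 9) + (0, 2). λ = (2 - 9)/(0 - 7) ≡ 10/10 mod 17. 10⁻¹ ≡ 12 (mod 17), so λ ≡ 1.
  x = λ² - 7 - 0 = 1 - 7 ≡ 11; y = λ·(7 - 11) - 9 ≡ 4. → (11, 4)
9P: (11, 4) + (0, 2). λ = (2 - 4)/(0 - 11) ≡ 15/6 mod 17. 6⁻¹ ≡ 3 (mod 17), so λ ≡ 11.
  x = λ² - 11 - 0 = 121 - 11 ≡ 8; y = λ·(11 - 8) - 4 ≡ 12. → (8, 12)
10P: (8, 12) + (0, 2). λ = (2 - 12)/(0 - 8) ≡ 7/9 mod 17. 9⁻¹ ≡ 2 (mod 17) since 9·2 = 18 ≡ 1, so λ ≡ 14.
  x = λ² - 8 - 0 = 196 - 8 ≡ 1; y = λ·(8 - 1) - 12 ≡ 1. → (1, 1)
11P: (1, 1) + (0, 2). λ = (2 - 1)/(0 - 1) ≡ 1/16 mod 17. 16⁻¹ ≡ 16 (mod 17) since 16·16 = 256 ≡ 1, so λ ≡ 16.
  x = λ² - 1 - 0 = 256 - 1 ≡ 0; y = λ·(1 - 0) - 1 ≡ 15. → (0, 15)
12P: (0, 15) + (0, 2): same x and y₁ ≡ -y₂, so the sum is O.
12P = O, so the order is 12.

12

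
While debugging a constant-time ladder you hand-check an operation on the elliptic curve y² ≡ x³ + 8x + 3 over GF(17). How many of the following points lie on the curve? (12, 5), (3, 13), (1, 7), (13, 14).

2

(12, 5): 5² ≡ 8, rhs ≡ 8 → on.
(3, 13): 13² ≡ 16, rhs ≡ 3 → off.
(1, 7): 7² ≡ 15, rhs ≡ 12 → off.
(13, 14): 14² ≡ 9, rhs ≡ 9 → on.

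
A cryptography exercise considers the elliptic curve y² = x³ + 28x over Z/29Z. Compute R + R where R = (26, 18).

tangent at (26, 18): λ = (3·26² + 28)/(2·18) ≡ 26/7. 7⁻¹ ≡ 25 (mod 29) since 7·25 = 175 ≡ 1, so λ ≡ 26·25 ≡ 12.
  x = λ² - 26 - 26 = 144 - 52 ≡ 5; y = λ·(26 - 5) - 18 ≡ 2. → (5, 2)

(5, 2)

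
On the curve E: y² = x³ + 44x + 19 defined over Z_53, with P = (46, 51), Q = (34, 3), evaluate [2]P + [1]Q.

(43, 40)

First 2P:
Repeated addition: build up to 2P.
2P: tangent at (46, 51): λ = (3·46² + 44)/(2·51) ≡ 32/49. 49⁻¹ ≡ 13 (mod 53) since 49·13 = 637 ≡ 1, so λ ≡ 32·13 ≡ 45.
  x = λ² - 46 - 46 = 2025 - 92 ≡ 25; y = λ·(46 - 25) - 51 ≡ 46. → (25, 46)
2P = (25, 46).
Finally 2P + Q:
(25, 46) + (34, 3). λ = (3 - 46)/(34 - 25) ≡ 10/9 mod 53. 9⁻¹ ≡ 6 (mod 53), so λ ≡ 7.
  x = λ² - 25 - 34 = 49 - 59 ≡ 43; y = λ·(25 - 43) - 46 ≡ 40. → (43, 40)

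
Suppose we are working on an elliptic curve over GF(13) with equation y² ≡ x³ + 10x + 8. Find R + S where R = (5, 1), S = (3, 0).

(5, 1) + (3, 0). λ = (0 - 1)/(3 - 5) ≡ 12/11 mod 13. 11⁻¹ ≡ 6 (mod 13), so λ ≡ 7.
  x = λ² - 5 - 3 = 49 - 8 ≡ 2; y = λ·(5 - 2) - 1 ≡ 7. → (2, 7)

(2, 7)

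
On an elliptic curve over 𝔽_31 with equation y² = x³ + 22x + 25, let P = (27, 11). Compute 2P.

(13, 11)

tangent at (27, 11): λ = (3·27² + 22)/(2·11) ≡ 8/22. 22⁻¹ ≡ 24 (mod 31), so λ ≡ 8·24 ≡ 6.
  x = λ² - 27 - 27 = 36 - 54 ≡ 13; y = λ·(27 - 13) - 11 ≡ 11. → (13, 11)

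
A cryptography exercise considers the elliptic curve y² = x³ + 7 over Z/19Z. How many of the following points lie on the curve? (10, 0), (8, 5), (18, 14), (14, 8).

3

(10, 0): 0² ≡ 0, rhs ≡ 0 → on.
(8, 5): 5² ≡ 6, rhs ≡ 6 → on.
(18, 14): 14² ≡ 6, rhs ≡ 6 → on.
(14, 8): 8² ≡ 7, rhs ≡ 15 → off.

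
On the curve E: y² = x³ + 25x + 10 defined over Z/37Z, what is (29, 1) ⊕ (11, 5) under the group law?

(24, 2)

(29, 1) + (11, 5). λ = (5 - 1)/(11 - 29) ≡ 4/19 mod 37. 19⁻¹ ≡ 2 (mod 37), so λ ≡ 8.
  x = λ² - 29 - 11 = 64 - 40 ≡ 24; y = λ·(29 - 24) - 1 ≡ 2. → (24, 2)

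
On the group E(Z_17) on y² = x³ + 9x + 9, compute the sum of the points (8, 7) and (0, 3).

(5, 3)

(8, 7) + (0, 3). λ = (3 - 7)/(0 - 8) ≡ 13/9 mod 17. 9⁻¹ ≡ 2 (mod 17), so λ ≡ 9.
  x = λ² - 8 - 0 = 81 - 8 ≡ 5; y = λ·(8 - 5) - 7 ≡ 3. → (5, 3)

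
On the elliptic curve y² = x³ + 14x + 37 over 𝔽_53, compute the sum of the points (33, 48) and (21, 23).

(33, 48) + (21, 23). λ = (23 - 48)/(21 - 33) ≡ 28/41 mod 53. 41⁻¹ ≡ 22 (mod 53) since 41·22 = 902 ≡ 1, so λ ≡ 33.
  x = λ² - 33 - 21 = 1089 - 54 ≡ 28; y = λ·(33 - 28) - 48 ≡ 11. → (28, 11)

(28, 11)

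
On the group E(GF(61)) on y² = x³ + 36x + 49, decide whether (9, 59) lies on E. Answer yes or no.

yes

y² = 59² ≡ 4; x³ + 36x + 49 = 1102 ≡ 4 (mod 61). 4 = 4.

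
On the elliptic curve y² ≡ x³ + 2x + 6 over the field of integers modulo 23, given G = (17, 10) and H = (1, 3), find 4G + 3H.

First 4G:
Repeated addition: build up to 4G.
2G: tangent at (17, 10): λ = (3·17² + 2)/(2·10) ≡ 18/20. 20⁻¹ ≡ 15 (mod 23) since 20·15 = 300 ≡ 1, so λ ≡ 18·15 ≡ 17.
  x = λ² - 17 - 17 = 289 - 34 ≡ 2; y = λ·(17 - 2) - 10 ≡ 15. → (2, 15)
3G: (2, 15) + (17, 10). λ = (10 - 15)/(17 - 2) ≡ 18/15 mod 23. 15⁻¹ ≡ 20 (mod 23), so λ ≡ 15.
  x = λ² - 2 - 17 = 225 - 19 ≡ 22; y = λ·(2 - 22) - 15 ≡ 7. → (22, 7)
4G: (22, 7) + (17, 10). λ = (10 - 7)/(17 - 22) ≡ 3/18 mod 23. 18⁻¹ ≡ 9 (mod 23), so λ ≡ 4.
  x = λ² - 22 - 17 = 16 - 39 ≡ 0; y = λ·(22 - 0) - 7 ≡ 12. → (0, 12)
4G = (0, 12).
Next 3H:
Repeated addition: build up to 3H.
2H: tangent at (1, 3): λ = (3·1² + 2)/(2·3) ≡ 5/6. 6⁻¹ ≡ 4 (mod 23) since 6·4 = 24 ≡ 1, so λ ≡ 5·4 ≡ 20.
  x = λ² - 1 - 1 = 400 - 2 ≡ 7; y = λ·(1 - 7) - 3 ≡ 15. → (7, 15)
3H: (7, 15) + (1, 3). λ = (3 - 15)/(1 - 7) ≡ 11/17 mod 23. 17⁻¹ ≡ 19 (mod 23), so λ ≡ 2.
  x = λ² - 7 - 1 = 4 - 8 ≡ 19; y = λ·(7 - 19) - 15 ≡ 7. → (19, 7)
3H = (19, 7).
Finally 4G + 3H:
(0, 12) + (19, 7). λ = (7 - 12)/(19 - 0) ≡ 18/19 mod 23. 19⁻¹ ≡ 17 (mod 23), so λ ≡ 7.
  x = λ² - 0 - 19 = 49 - 19 ≡ 7; y = λ·(0 - 7) - 12 ≡ 8. → (7, 8)

(7, 8)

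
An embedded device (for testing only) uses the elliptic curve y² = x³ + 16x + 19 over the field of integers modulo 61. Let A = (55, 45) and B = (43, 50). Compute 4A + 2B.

(11, 1)

First 4A:
Repeated addition: build up to 4A.
2A: tangent at (55, 45): λ = (3·55² + 16)/(2·45) ≡ 2/29. 29⁻¹ ≡ 40 (mod 61), so λ ≡ 2·40 ≡ 19.
  x = λ² - 55 - 55 = 361 - 110 ≡ 7; y = λ·(55 - 7) - 45 ≡ 13. → (7, 13)
3A: (7, 13) + (55, 45). λ = (45 - 13)/(55 - 7) ≡ 32/48 mod 61. 48⁻¹ ≡ 14 (mod 61), so λ ≡ 21.
  x = λ² - 7 - 55 = 441 - 62 ≡ 13; y = λ·(7 - 13) - 13 ≡ 44. → (13, 44)
4A: (13, 44) + (55, 45). λ = (45 - 44)/(55 - 13) ≡ 1/42 mod 61. 42⁻¹ ≡ 16 (mod 61), so λ ≡ 16.
  x = λ² - 13 - 55 = 256 - 68 ≡ 5; y = λ·(13 - 5) - 44 ≡ 23. → (5, 23)
4A = (5, 23).
Next 2B:
Repeated addition: build up to 2B.
2B: tangent at (43, 50): λ = (3·43² + 16)/(2·50) ≡ 12/39. 39⁻¹ ≡ 36 (mod 61), so λ ≡ 12·36 ≡ 5.
  x = λ² - 43 - 43 = 25 - 86 ≡ 0; y = λ·(43 - 0) - 50 ≡ 43. → (0, 43)
2B = (0, 43).
Finally 4A + 2B:
(5, 23) + (0, 43). λ = (43 - 23)/(0 - 5) ≡ 20/56 mod 61. 56⁻¹ ≡ 12 (mod 61) since 56·12 = 672 ≡ 1, so λ ≡ 57.
  x = λ² - 5 - 0 = 3249 - 5 ≡ 11; y = λ·(5 - 11) - 23 ≡ 1. → (11, 1)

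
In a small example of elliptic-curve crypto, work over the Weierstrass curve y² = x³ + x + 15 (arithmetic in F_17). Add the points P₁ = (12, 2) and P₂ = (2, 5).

(7, 5)

(12, 2) + (2, 5). λ = (5 - 2)/(2 - 12) ≡ 3/7 mod 17. 7⁻¹ ≡ 5 (mod 17), so λ ≡ 15.
  x = λ² - 12 - 2 = 225 - 14 ≡ 7; y = λ·(12 - 7) - 2 ≡ 5. → (7, 5)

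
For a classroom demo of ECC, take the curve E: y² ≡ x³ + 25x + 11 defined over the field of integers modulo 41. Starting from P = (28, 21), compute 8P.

(7, 18)

Double-and-add on 8 = (1000)₂. Start with P = (28, 21) for the leading 1-bit.
double: tangent at (28, 21): λ = (3·28² + 25)/(2·21) ≡ 40/1. 1⁻¹ ≡ 1 (mod 41) since 1·1 = 1 ≡ 1, so λ ≡ 40·1 ≡ 40.
  x = λ² - 28 - 28 = 1600 - 56 ≡ 27; y = λ·(28 - 27) - 21 ≡ 19. → (27, 19)
double: tangent at (27, 19): λ = (3·27² + 25)/(2·19) ≡ 39/38. 38⁻¹ ≡ 27 (mod 41) since 38·27 = 1026 ≡ 1, so λ ≡ 39·27 ≡ 28.
  x = λ² - 27 - 27 = 784 - 54 ≡ 33; y = λ·(27 - 33) - 19 ≡ 18. → (33, 18)
double: tangent at (33, 18): λ = (3·33² + 25)/(2·18) ≡ 12/36. 36⁻¹ ≡ 8 (mod 41), so λ ≡ 12·8 ≡ 14.
  x = λ² - 33 - 33 = 196 - 66 ≡ 7; y = λ·(33 - 7) - 18 ≡ 18. → (7, 18)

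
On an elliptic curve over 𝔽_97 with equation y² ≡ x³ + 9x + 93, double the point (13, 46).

(59, 84)

tangent at (13, 46): λ = (3·13² + 9)/(2·46) ≡ 31/92. 92⁻¹ ≡ 58 (mod 97), so λ ≡ 31·58 ≡ 52.
  x = λ² - 13 - 13 = 2704 - 26 ≡ 59; y = λ·(13 - 59) - 46 ≡ 84. → (59, 84)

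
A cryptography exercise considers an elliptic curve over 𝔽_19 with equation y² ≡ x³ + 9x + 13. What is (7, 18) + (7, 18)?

(9, 5)

tangent at (7, 18): λ = (3·7² + 9)/(2·18) ≡ 4/17. 17⁻¹ ≡ 9 (mod 19) since 17·9 = 153 ≡ 1, so λ ≡ 4·9 ≡ 17.
  x = λ² - 7 - 7 = 289 - 14 ≡ 9; y = λ·(7 - 9) - 18 ≡ 5. → (9, 5)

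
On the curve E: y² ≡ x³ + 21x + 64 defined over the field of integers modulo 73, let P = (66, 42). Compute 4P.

(62, 20)

Double-and-add on 4 = (100)₂. Start with P = (66, 42) for the leading 1-bit.
double: tangent at (66, 42): λ = (3·66² + 21)/(2·42) ≡ 22/11. 11⁻¹ ≡ 20 (mod 73), so λ ≡ 22·20 ≡ 2.
  x = λ² - 66 - 66 = 4 - 132 ≡ 18; y = λ·(66 - 18) - 42 ≡ 54. → (18, 54)
double: tangent at (18, 54): λ = (3·18² + 21)/(2·54) ≡ 44/35. 35⁻¹ ≡ 48 (mod 73) since 35·48 = 1680 ≡ 1, so λ ≡ 44·48 ≡ 68.
  x = λ² - 18 - 18 = 4624 - 36 ≡ 62; y = λ·(18 - 62) - 54 ≡ 20. → (62, 20)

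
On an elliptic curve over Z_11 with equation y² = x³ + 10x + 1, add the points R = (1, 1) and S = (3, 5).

(1, 1) + (3, 5). λ = (5 - 1)/(3 - 1) ≡ 4/2 mod 11. 2⁻¹ ≡ 6 (mod 11) since 2·6 = 12 ≡ 1, so λ ≡ 2.
  x = λ² - 1 - 3 = 4 - 4 ≡ 0; y = λ·(1 - 0) - 1 ≡ 1. → (0, 1)

(0, 1)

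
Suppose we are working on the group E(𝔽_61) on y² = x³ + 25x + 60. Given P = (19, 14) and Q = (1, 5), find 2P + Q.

First 2P:
Repeated addition: build up to 2P.
2P: tangent at (19, 14): λ = (3·19² + 25)/(2·14) ≡ 10/28. 28⁻¹ ≡ 24 (mod 61) since 28·24 = 672 ≡ 1, so λ ≡ 10·24 ≡ 57.
  x = λ² - 19 - 19 = 3249 - 38 ≡ 39; y = λ·(19 - 39) - 14 ≡ 5. → (39, 5)
2P = (39, 5).
Finally 2P + Q:
(39, 5) + (1, 5). λ = (5 - 5)/(1 - 39) ≡ 0/23 mod 61. 23⁻¹ ≡ 8 (mod 61) since 23·8 = 184 ≡ 1, so λ ≡ 0.
  x = λ² - 39 - 1 = 0 - 40 ≡ 21; y = λ·(39 - 21) - 5 ≡ 56. → (21, 56)

(21, 56)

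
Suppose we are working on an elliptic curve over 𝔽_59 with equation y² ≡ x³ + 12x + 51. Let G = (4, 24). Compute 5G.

Repeated addition: build up to 5G.
2G: tangent at (4, 24): λ = (3·4² + 12)/(2·24) ≡ 1/48. 48⁻¹ ≡ 16 (mod 59) since 48·16 = 768 ≡ 1, so λ ≡ 1·16 ≡ 16.
  x = λ² - 4 - 4 = 256 - 8 ≡ 12; y = λ·(4 - 12) - 24 ≡ 25. → (12, 25)
3G: (12, 25) + (4, 24). λ = (24 - 25)/(4 - 12) ≡ 58/51 mod 59. 51⁻¹ ≡ 22 (mod 59), so λ ≡ 37.
  x = λ² - 12 - 4 = 1369 - 16 ≡ 55; y = λ·(12 - 55) - 25 ≡ 36. → (55, 36)
4G: (55, 36) + (4, 24). λ = (24 - 36)/(4 - 55) ≡ 47/8 mod 59. 8⁻¹ ≡ 37 (mod 59), so λ ≡ 28.
  x = λ² - 55 - 4 = 784 - 59 ≡ 17; y = λ·(55 - 17) - 36 ≡ 25. → (17, 25)
5G: (17, 25) + (4, 24). λ = (24 - 25)/(4 - 17) ≡ 58/46 mod 59. 46⁻¹ ≡ 9 (mod 59), so λ ≡ 50.
  x = λ² - 17 - 4 = 2500 - 21 ≡ 1; y = λ·(17 - 1) - 25 ≡ 8. → (1, 8)

(1, 8)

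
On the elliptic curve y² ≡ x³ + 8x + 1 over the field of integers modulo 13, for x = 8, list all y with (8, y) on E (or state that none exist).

x³ + 8x + 1 = 577 ≡ 5 (mod 13).
5 is a non-residue mod 13; no y exists.

none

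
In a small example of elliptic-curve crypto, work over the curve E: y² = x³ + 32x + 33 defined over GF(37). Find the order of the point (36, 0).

2P: (36, 0) + (36, 0): same x and y₁ ≡ -y₂, so the sum is O.
2P = O, so the order is 2.

2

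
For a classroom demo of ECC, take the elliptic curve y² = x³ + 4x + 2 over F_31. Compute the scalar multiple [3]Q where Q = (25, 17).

(18, 4)

Repeated addition: build up to 3Q.
2Q: tangent at (25, 17): λ = (3·25² + 4)/(2·17) ≡ 19/3. 3⁻¹ ≡ 21 (mod 31), so λ ≡ 19·21 ≡ 27.
  x = λ² - 25 - 25 = 729 - 50 ≡ 28; y = λ·(25 - 28) - 17 ≡ 26. → (28, 26)
3Q: (28, 26) + (25, 17). λ = (17 - 26)/(25 - 28) ≡ 22/28 mod 31. 28⁻¹ ≡ 10 (mod 31), so λ ≡ 3.
  x = λ² - 28 - 25 = 9 - 53 ≡ 18; y = λ·(28 - 18) - 26 ≡ 4. → (18, 4)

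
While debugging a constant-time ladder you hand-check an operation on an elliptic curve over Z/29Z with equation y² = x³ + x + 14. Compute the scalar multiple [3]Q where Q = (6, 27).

Repeated addition: build up to 3Q.
2Q: tangent at (6, 27): λ = (3·6² + 1)/(2·27) ≡ 22/25. 25⁻¹ ≡ 7 (mod 29), so λ ≡ 22·7 ≡ 9.
  x = λ² - 6 - 6 = 81 - 12 ≡ 11; y = λ·(6 - 11) - 27 ≡ 15. → (11, 15)
3Q: (11, 15) + (6, 27). λ = (27 - 15)/(6 - 11) ≡ 12/24 mod 29. 24⁻¹ ≡ 23 (mod 29), so λ ≡ 15.
  x = λ² - 11 - 6 = 225 - 17 ≡ 5; y = λ·(11 - 5) - 15 ≡ 17. → (5, 17)

(5, 17)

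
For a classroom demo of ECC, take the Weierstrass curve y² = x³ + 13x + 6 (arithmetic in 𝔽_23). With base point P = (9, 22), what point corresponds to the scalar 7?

(5, 14)

Double-and-add on 7 = (111)₂. Start with P = (9, 22) for the leading 1-bit.
double: tangent at (9, 22): λ = (3·9² + 13)/(2·22) ≡ 3/21. 21⁻¹ ≡ 11 (mod 23), so λ ≡ 3·11 ≡ 10.
  x = λ² - 9 - 9 = 100 - 18 ≡ 13; y = λ·(9 - 13) - 22 ≡ 7. → (13, 7)
add P: (13, 7) + (9, 22). λ = (22 - 7)/(9 - 13) ≡ 15/19 mod 23. 19⁻¹ ≡ 17 (mod 23), so λ ≡ 2.
  x = λ² - 13 - 9 = 4 - 22 ≡ 5; y = λ·(13 - 5) - 7 ≡ 9. → (5, 9)
double: tangent at (5, 9): λ = (3·5² + 13)/(2·9) ≡ 19/18. 18⁻¹ ≡ 9 (mod 23) since 18·9 = 162 ≡ 1, so λ ≡ 19·9 ≡ 10.
  x = λ² - 5 - 5 = 100 - 10 ≡ 21; y = λ·(5 - 21) - 9 ≡ 15. → (21, 15)
add P: (21, 15) + (9, 22). λ = (22 - 15)/(9 - 21) ≡ 7/11 mod 23. 11⁻¹ ≡ 21 (mod 23), so λ ≡ 9.
  x = λ² - 21 - 9 = 81 - 30 ≡ 5; y = λ·(21 - 5) - 15 ≡ 14. → (5, 14)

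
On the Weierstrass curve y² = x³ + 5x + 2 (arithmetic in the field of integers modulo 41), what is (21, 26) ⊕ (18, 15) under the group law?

(21, 26) + (18, 15). λ = (15 - 26)/(18 - 21) ≡ 30/38 mod 41. 38⁻¹ ≡ 27 (mod 41), so λ ≡ 31.
  x = λ² - 21 - 18 = 961 - 39 ≡ 20; y = λ·(21 - 20) - 26 ≡ 5. → (20, 5)

(20, 5)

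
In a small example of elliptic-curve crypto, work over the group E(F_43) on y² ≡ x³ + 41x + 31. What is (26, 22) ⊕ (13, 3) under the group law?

(27, 3)

(26, 22) + (13, 3). λ = (3 - 22)/(13 - 26) ≡ 24/30 mod 43. 30⁻¹ ≡ 33 (mod 43) since 30·33 = 990 ≡ 1, so λ ≡ 18.
  x = λ² - 26 - 13 = 324 - 39 ≡ 27; y = λ·(26 - 27) - 22 ≡ 3. → (27, 3)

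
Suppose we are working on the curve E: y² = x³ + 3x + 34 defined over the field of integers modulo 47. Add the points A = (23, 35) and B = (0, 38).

(23, 35) + (0, 38). λ = (38 - 35)/(0 - 23) ≡ 3/24 mod 47. 24⁻¹ ≡ 2 (mod 47) since 24·2 = 48 ≡ 1, so λ ≡ 6.
  x = λ² - 23 - 0 = 36 - 23 ≡ 13; y = λ·(23 - 13) - 35 ≡ 25. → (13, 25)

(13, 25)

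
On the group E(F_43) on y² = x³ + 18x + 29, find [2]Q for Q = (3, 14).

tangent at (3, 14): λ = (3·3² + 18)/(2·14) ≡ 2/28. 28⁻¹ ≡ 20 (mod 43) since 28·20 = 560 ≡ 1, so λ ≡ 2·20 ≡ 40.
  x = λ² - 3 - 3 = 1600 - 6 ≡ 3; y = λ·(3 - 3) - 14 ≡ 29. → (3, 29)

(3, 29)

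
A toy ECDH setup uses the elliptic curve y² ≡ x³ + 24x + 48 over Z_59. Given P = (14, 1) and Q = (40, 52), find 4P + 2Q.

First 4P:
Double-and-add on 4 = (100)₂. Start with P = (14, 1) for the leading 1-bit.
double: tangent at (14, 1): λ = (3·14² + 24)/(2·1) ≡ 22/2. 2⁻¹ ≡ 30 (mod 59), so λ ≡ 22·30 ≡ 11.
  x = λ² - 14 - 14 = 121 - 28 ≡ 34; y = λ·(14 - 34) - 1 ≡ 15. → (34, 15)
double: tangent at (34, 15): λ = (3·34² + 24)/(2·15) ≡ 11/30. 30⁻¹ ≡ 2 (mod 59), so λ ≡ 11·2 ≡ 22.
  x = λ² - 34 - 34 = 484 - 68 ≡ 3; y = λ·(34 - 3) - 15 ≡ 18. → (3, 18)
4P = (3, 18).
Next 2Q:
Repeated addition: build up to 2Q.
2Q: tangent at (40, 52): λ = (3·40² + 24)/(2·52) ≡ 45/45. 45⁻¹ ≡ 21 (mod 59) since 45·21 = 945 ≡ 1, so λ ≡ 45·21 ≡ 1.
  x = λ² - 40 - 40 = 1 - 80 ≡ 39; y = λ·(40 - 39) - 52 ≡ 8. → (39, 8)
2Q = (39, 8).
Finally 4P + 2Q:
(3, 18) + (39, 8). λ = (8 - 18)/(39 - 3) ≡ 49/36 mod 59. 36⁻¹ ≡ 41 (mod 59) since 36·41 = 1476 ≡ 1, so λ ≡ 3.
  x = λ² - 3 - 39 = 9 - 42 ≡ 26; y = λ·(3 - 26) - 18 ≡ 31. → (26, 31)

(26, 31)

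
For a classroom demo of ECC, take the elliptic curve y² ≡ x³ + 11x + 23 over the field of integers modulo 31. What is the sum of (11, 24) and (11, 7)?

The two points share x = 11 and their y-coordinates satisfy 24 + 7 ≡ 0 (mod 31), so they are inverses. Their sum is 𝒪.

O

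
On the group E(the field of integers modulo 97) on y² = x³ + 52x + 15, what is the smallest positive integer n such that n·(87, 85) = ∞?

2P: tangent at (87, 85): λ = (3·87² + 52)/(2·85) ≡ 61/73. 73⁻¹ ≡ 4 (mod 97), so λ ≡ 61·4 ≡ 50.
  x = λ² - 87 - 87 = 2500 - 174 ≡ 95; y = λ·(87 - 95) - 85 ≡ 0. → (95, 0)
3P: (95, 0) + (87, 85). λ = (85 - 0)/(87 - 95) ≡ 85/89 mod 97. 89⁻¹ ≡ 12 (mod 97), so λ ≡ 50.
  x = λ² - 95 - 87 = 2500 - 182 ≡ 87; y = λ·(95 - 87) - 0 ≡ 12. → (87, 12)
4P: (87, 12) + (87, 85): same x and y₁ ≡ -y₂, so the sum is ∞.
4P = ∞, so the order is 4.

4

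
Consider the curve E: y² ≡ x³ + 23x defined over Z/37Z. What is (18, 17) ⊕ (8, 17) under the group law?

(18, 17) + (8, 17). λ = (17 - 17)/(8 - 18) ≡ 0/27 mod 37. 27⁻¹ ≡ 11 (mod 37), so λ ≡ 0.
  x = λ² - 18 - 8 = 0 - 26 ≡ 11; y = λ·(18 - 11) - 17 ≡ 20. → (11, 20)

(11, 20)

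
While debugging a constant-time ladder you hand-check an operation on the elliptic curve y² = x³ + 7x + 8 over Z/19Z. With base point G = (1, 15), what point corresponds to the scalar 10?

(15, 7)

Repeated addition: build up to 10G.
2G: tangent at (1, 15): λ = (3·1² + 7)/(2·15) ≡ 10/11. 11⁻¹ ≡ 7 (mod 19), so λ ≡ 10·7 ≡ 13.
  x = λ² - 1 - 1 = 169 - 2 ≡ 15; y = λ·(1 - 15) - 15 ≡ 12. → (15, 12)
3G: (15, 12) + (1, 15). λ = (15 - 12)/(1 - 15) ≡ 3/5 mod 19. 5⁻¹ ≡ 4 (mod 19) since 5·4 = 20 ≡ 1, so λ ≡ 12.
  x = λ² - 15 - 1 = 144 - 16 ≡ 14; y = λ·(15 - 14) - 12 ≡ 0. → (14, 0)
4G: (14, 0) + (1, 15). λ = (15 - 0)/(1 - 14) ≡ 15/6 mod 19. 6⁻¹ ≡ 16 (mod 19), so λ ≡ 12.
  x = λ² - 14 - 1 = 144 - 15 ≡ 15; y = λ·(14 - 15) - 0 ≡ 7. → (15, 7)
5G: (15, 7) + (1, 15). λ = (15 - 7)/(1 - 15) ≡ 8/5 mod 19. 5⁻¹ ≡ 4 (mod 19) since 5·4 = 20 ≡ 1, so λ ≡ 13.
  x = λ² - 15 - 1 = 169 - 16 ≡ 1; y = λ·(15 - 1) - 7 ≡ 4. → (1, 4)
6G: (1, 4) + (1, 15): same x and y₁ ≡ -y₂, so the sum is the point at infinity.
7G: the point at infinity + (1, 15) = (1, 15) (identity).
8G: tangent at (1, 15): λ = (3·1² + 7)/(2·15) ≡ 10/11. 11⁻¹ ≡ 7 (mod 19), so λ ≡ 10·7 ≡ 13.
  x = λ² - 1 - 1 = 169 - 2 ≡ 15; y = λ·(1 - 15) - 15 ≡ 12. → (15, 12)
9G: (15, 12) + (1, 15). λ = (15 - 12)/(1 - 15) ≡ 3/5 mod 19. 5⁻¹ ≡ 4 (mod 19) since 5·4 = 20 ≡ 1, so λ ≡ 12.
  x = λ² - 15 - 1 = 144 - 16 ≡ 14; y = λ·(15 - 14) - 12 ≡ 0. → (14, 0)
10G: (14, 0) + (1, 15). λ = (15 - 0)/(1 - 14) ≡ 15/6 mod 19. 6⁻¹ ≡ 16 (mod 19), so λ ≡ 12.
  x = λ² - 14 - 1 = 144 - 15 ≡ 15; y = λ·(14 - 15) - 0 ≡ 7. → (15, 7)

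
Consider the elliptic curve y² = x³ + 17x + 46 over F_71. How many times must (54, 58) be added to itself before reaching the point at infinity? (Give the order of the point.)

3

2P: tangent at (54, 58): λ = (3·54² + 17)/(2·58) ≡ 32/45. 45⁻¹ ≡ 30 (mod 71), so λ ≡ 32·30 ≡ 37.
  x = λ² - 54 - 54 = 1369 - 108 ≡ 54; y = λ·(54 - 54) - 58 ≡ 13. → (54, 13)
3P: (54, 13) + (54, 58): same x and y₁ ≡ -y₂, so the sum is the point at infinity.
3P = the point at infinity, so the order is 3.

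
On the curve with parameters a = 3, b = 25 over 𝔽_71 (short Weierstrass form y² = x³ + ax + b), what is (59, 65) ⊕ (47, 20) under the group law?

(19, 14)

(59, 65) + (47, 20). λ = (20 - 65)/(47 - 59) ≡ 26/59 mod 71. 59⁻¹ ≡ 65 (mod 71), so λ ≡ 57.
  x = λ² - 59 - 47 = 3249 - 106 ≡ 19; y = λ·(59 - 19) - 65 ≡ 14. → (19, 14)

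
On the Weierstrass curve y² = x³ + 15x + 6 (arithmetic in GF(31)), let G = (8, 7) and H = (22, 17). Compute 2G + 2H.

(3, 27)

First 2G:
Repeated addition: build up to 2G.
2G: tangent at (8, 7): λ = (3·8² + 15)/(2·7) ≡ 21/14. 14⁻¹ ≡ 20 (mod 31) since 14·20 = 280 ≡ 1, so λ ≡ 21·20 ≡ 17.
  x = λ² - 8 - 8 = 289 - 16 ≡ 25; y = λ·(8 - 25) - 7 ≡ 14. → (25, 14)
2G = (25, 14).
Next 2H:
Repeated addition: build up to 2H.
2H: tangent at (22, 17): λ = (3·22² + 15)/(2·17) ≡ 10/3. 3⁻¹ ≡ 21 (mod 31), so λ ≡ 10·21 ≡ 24.
  x = λ² - 22 - 22 = 576 - 44 ≡ 5; y = λ·(22 - 5) - 17 ≡ 19. → (5, 19)
2H = (5, 19).
Finally 2G + 2H:
(25, 14) + (5, 19). λ = (19 - 14)/(5 - 25) ≡ 5/11 mod 31. 11⁻¹ ≡ 17 (mod 31) since 11·17 = 187 ≡ 1, so λ ≡ 23.
  x = λ² - 25 - 5 = 529 - 30 ≡ 3; y = λ·(25 - 3) - 14 ≡ 27. → (3, 27)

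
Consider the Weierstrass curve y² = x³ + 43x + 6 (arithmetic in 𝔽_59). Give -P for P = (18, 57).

(18, 2)

-(18, 57) = (18, -57 mod 59) = (18, 2).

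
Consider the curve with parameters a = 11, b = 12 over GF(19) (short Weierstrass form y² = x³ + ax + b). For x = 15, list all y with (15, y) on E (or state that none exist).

x³ + 11x + 12 = 3552 ≡ 18 (mod 19).
18 is a non-residue mod 19; no y exists.

none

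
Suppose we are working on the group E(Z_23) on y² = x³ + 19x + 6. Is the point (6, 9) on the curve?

no

y² = 9² ≡ 12; x³ + 19x + 6 = 336 ≡ 14 (mod 23). 12 ≠ 14.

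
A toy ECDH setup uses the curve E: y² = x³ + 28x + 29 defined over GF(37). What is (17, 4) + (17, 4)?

tangent at (17, 4): λ = (3·17² + 28)/(2·4) ≡ 7/8. 8⁻¹ ≡ 14 (mod 37), so λ ≡ 7·14 ≡ 24.
  x = λ² - 17 - 17 = 576 - 34 ≡ 24; y = λ·(17 - 24) - 4 ≡ 13. → (24, 13)

(24, 13)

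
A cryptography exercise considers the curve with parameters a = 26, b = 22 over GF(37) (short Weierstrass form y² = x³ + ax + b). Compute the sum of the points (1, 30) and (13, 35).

(26, 12)

(1, 30) + (13, 35). λ = (35 - 30)/(13 - 1) ≡ 5/12 mod 37. 12⁻¹ ≡ 34 (mod 37) since 12·34 = 408 ≡ 1, so λ ≡ 22.
  x = λ² - 1 - 13 = 484 - 14 ≡ 26; y = λ·(1 - 26) - 30 ≡ 12. → (26, 12)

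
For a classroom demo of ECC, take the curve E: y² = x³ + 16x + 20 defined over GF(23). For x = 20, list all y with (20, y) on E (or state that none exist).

none

x³ + 16x + 20 = 8340 ≡ 14 (mod 23).
14 is a non-residue mod 23; no y exists.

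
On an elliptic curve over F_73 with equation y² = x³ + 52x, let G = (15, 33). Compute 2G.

tangent at (15, 33): λ = (3·15² + 52)/(2·33) ≡ 70/66. 66⁻¹ ≡ 52 (mod 73), so λ ≡ 70·52 ≡ 63.
  x = λ² - 15 - 15 = 3969 - 30 ≡ 70; y = λ·(15 - 70) - 33 ≡ 6. → (70, 6)

(70, 6)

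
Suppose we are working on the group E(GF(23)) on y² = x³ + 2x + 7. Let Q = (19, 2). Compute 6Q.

(19, 21)

Double-and-add on 6 = (110)₂. Start with Q = (19, 2) for the leading 1-bit.
double: tangent at (19, 2): λ = (3·19² + 2)/(2·2) ≡ 4/4. 4⁻¹ ≡ 6 (mod 23), so λ ≡ 4·6 ≡ 1.
  x = λ² - 19 - 19 = 1 - 38 ≡ 9; y = λ·(19 - 9) - 2 ≡ 8. → (9, 8)
add Q: (9, 8) + (19, 2). λ = (2 - 8)/(19 - 9) ≡ 17/10 mod 23. 10⁻¹ ≡ 7 (mod 23), so λ ≡ 4.
  x = λ² - 9 - 19 = 16 - 28 ≡ 11; y = λ·(9 - 11) - 8 ≡ 7. → (11, 7)
double: tangent at (11, 7): λ = (3·11² + 2)/(2·7) ≡ 20/14. 14⁻¹ ≡ 5 (mod 23), so λ ≡ 20·5 ≡ 8.
  x = λ² - 11 - 11 = 64 - 22 ≡ 19; y = λ·(11 - 19) - 7 ≡ 21. → (19, 21)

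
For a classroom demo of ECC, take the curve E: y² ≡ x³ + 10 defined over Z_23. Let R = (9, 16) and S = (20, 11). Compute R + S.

(9, 16) + (20, 11). λ = (11 - 16)/(20 - 9) ≡ 18/11 mod 23. 11⁻¹ ≡ 21 (mod 23) since 11·21 = 231 ≡ 1, so λ ≡ 10.
  x = λ² - 9 - 20 = 100 - 29 ≡ 2; y = λ·(9 - 2) - 16 ≡ 8. → (2, 8)

(2, 8)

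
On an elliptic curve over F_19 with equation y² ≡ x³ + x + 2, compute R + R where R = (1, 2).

(18, 0)

tangent at (1, 2): λ = (3·1² + 1)/(2·2) ≡ 4/4. 4⁻¹ ≡ 5 (mod 19), so λ ≡ 4·5 ≡ 1.
  x = λ² - 1 - 1 = 1 - 2 ≡ 18; y = λ·(1 - 18) - 2 ≡ 0. → (18, 0)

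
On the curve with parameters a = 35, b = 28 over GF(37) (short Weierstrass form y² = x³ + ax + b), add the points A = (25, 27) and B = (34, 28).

(31, 34)

(25, 27) + (34, 28). λ = (28 - 27)/(34 - 25) ≡ 1/9 mod 37. 9⁻¹ ≡ 33 (mod 37), so λ ≡ 33.
  x = λ² - 25 - 34 = 1089 - 59 ≡ 31; y = λ·(25 - 31) - 27 ≡ 34. → (31, 34)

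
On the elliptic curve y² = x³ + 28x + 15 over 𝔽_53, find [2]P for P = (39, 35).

tangent at (39, 35): λ = (3·39² + 28)/(2·35) ≡ 33/17. 17⁻¹ ≡ 25 (mod 53) since 17·25 = 425 ≡ 1, so λ ≡ 33·25 ≡ 30.
  x = λ² - 39 - 39 = 900 - 78 ≡ 27; y = λ·(39 - 27) - 35 ≡ 7. → (27, 7)

(27, 7)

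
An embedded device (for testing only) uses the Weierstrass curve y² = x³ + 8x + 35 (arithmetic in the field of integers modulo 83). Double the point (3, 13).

tangent at (3, 13): λ = (3·3² + 8)/(2·13) ≡ 35/26. 26⁻¹ ≡ 16 (mod 83) since 26·16 = 416 ≡ 1, so λ ≡ 35·16 ≡ 62.
  x = λ² - 3 - 3 = 3844 - 6 ≡ 20; y = λ·(3 - 20) - 13 ≡ 12. → (20, 12)

(20, 12)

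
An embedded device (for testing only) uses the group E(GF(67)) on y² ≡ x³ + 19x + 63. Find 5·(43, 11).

Write P = (43, 11).
Repeated addition: build up to 5P.
2P: tangent at (43, 11): λ = (3·43² + 19)/(2·11) ≡ 5/22. 22⁻¹ ≡ 64 (mod 67), so λ ≡ 5·64 ≡ 52.
  x = λ² - 43 - 43 = 2704 - 86 ≡ 5; y = λ·(43 - 5) - 11 ≡ 22. → (5, 22)
3P: (5, 22) + (43, 11). λ = (11 - 22)/(43 - 5) ≡ 56/38 mod 67. 38⁻¹ ≡ 30 (mod 67), so λ ≡ 5.
  x = λ² - 5 - 43 = 25 - 48 ≡ 44; y = λ·(5 - 44) - 22 ≡ 51. → (44, 51)
4P: (44, 51) + (43, 11). λ = (11 - 51)/(43 - 44) ≡ 27/66 mod 67. 66⁻¹ ≡ 66 (mod 67), so λ ≡ 40.
  x = λ² - 44 - 43 = 1600 - 87 ≡ 39; y = λ·(44 - 39) - 51 ≡ 15. → (39, 15)
5P: (39, 15) + (43, 11). λ = (11 - 15)/(43 - 39) ≡ 63/4 mod 67. 4⁻¹ ≡ 17 (mod 67), so λ ≡ 66.
  x = λ² - 39 - 43 = 4356 - 82 ≡ 53; y = λ·(39 - 53) - 15 ≡ 66. → (53, 66)

(53, 66)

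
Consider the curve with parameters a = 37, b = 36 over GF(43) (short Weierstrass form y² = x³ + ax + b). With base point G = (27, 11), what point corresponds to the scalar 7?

Double-and-add on 7 = (111)₂. Start with G = (27, 11) for the leading 1-bit.
double: tangent at (27, 11): λ = (3·27² + 37)/(2·11) ≡ 31/22. 22⁻¹ ≡ 2 (mod 43), so λ ≡ 31·2 ≡ 19.
  x = λ² - 27 - 27 = 361 - 54 ≡ 6; y = λ·(27 - 6) - 11 ≡ 1. → (6, 1)
add G: (6, 1) + (27, 11). λ = (11 - 1)/(27 - 6) ≡ 10/21 mod 43. 21⁻¹ ≡ 41 (mod 43), so λ ≡ 23.
  x = λ² - 6 - 27 = 529 - 33 ≡ 23; y = λ·(6 - 23) - 1 ≡ 38. → (23, 38)
double: tangent at (23, 38): λ = (3·23² + 37)/(2·38) ≡ 33/33. 33⁻¹ ≡ 30 (mod 43), so λ ≡ 33·30 ≡ 1.
  x = λ² - 23 - 23 = 1 - 46 ≡ 41; y = λ·(23 - 41) - 38 ≡ 30. → (41, 30)
add G: (41, 30) + (27, 11). λ = (11 - 30)/(27 - 41) ≡ 24/29 mod 43. 29⁻¹ ≡ 3 (mod 43), so λ ≡ 29.
  x = λ² - 41 - 27 = 841 - 68 ≡ 42; y = λ·(41 - 42) - 30 ≡ 27. → (42, 27)

(42, 27)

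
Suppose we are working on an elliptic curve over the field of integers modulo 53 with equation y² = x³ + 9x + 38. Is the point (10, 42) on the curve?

yes

y² = 42² ≡ 15; x³ + 9x + 38 = 1128 ≡ 15 (mod 53). 15 = 15.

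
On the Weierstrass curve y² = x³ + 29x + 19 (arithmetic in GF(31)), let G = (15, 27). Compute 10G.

(21, 0)

Double-and-add on 10 = (1010)₂. Start with G = (15, 27) for the leading 1-bit.
double: tangent at (15, 27): λ = (3·15² + 29)/(2·27) ≡ 22/23. 23⁻¹ ≡ 27 (mod 31) since 23·27 = 621 ≡ 1, so λ ≡ 22·27 ≡ 5.
  x = λ² - 15 - 15 = 25 - 30 ≡ 26; y = λ·(15 - 26) - 27 ≡ 11. → (26, 11)
double: tangent at (26, 11): λ = (3·26² + 29)/(2·11) ≡ 11/22. 22⁻¹ ≡ 24 (mod 31), so λ ≡ 11·24 ≡ 16.
  x = λ² - 26 - 26 = 256 - 52 ≡ 18; y = λ·(26 - 18) - 11 ≡ 24. → (18, 24)
add G: (18, 24) + (15, 27). λ = (27 - 24)/(15 - 18) ≡ 3/28 mod 31. 28⁻¹ ≡ 10 (mod 31) since 28·10 = 280 ≡ 1, so λ ≡ 30.
  x = λ² - 18 - 15 = 900 - 33 ≡ 30; y = λ·(18 - 30) - 24 ≡ 19. → (30, 19)
double: tangent at (30, 19): λ = (3·30² + 29)/(2·19) ≡ 1/7. 7⁻¹ ≡ 9 (mod 31), so λ ≡ 1·9 ≡ 9.
  x = λ² - 30 - 30 = 81 - 60 ≡ 21; y = λ·(30 - 21) - 19 ≡ 0. → (21, 0)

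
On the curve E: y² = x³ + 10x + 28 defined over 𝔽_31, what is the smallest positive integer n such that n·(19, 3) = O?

2P: tangent at (19, 3): λ = (3·19² + 10)/(2·3) ≡ 8/6. 6⁻¹ ≡ 26 (mod 31), so λ ≡ 8·26 ≡ 22.
  x = λ² - 19 - 19 = 484 - 38 ≡ 12; y = λ·(19 - 12) - 3 ≡ 27. → (12, 27)
3P: (12, 27) + (19, 3). λ = (3 - 27)/(19 - 12) ≡ 7/7 mod 31. 7⁻¹ ≡ 9 (mod 31) since 7·9 = 63 ≡ 1, so λ ≡ 1.
  x = λ² - 12 - 19 = 1 - 31 ≡ 1; y = λ·(12 - 1) - 27 ≡ 15. → (1, 15)
4P: (1, 15) + (19, 3). λ = (3 - 15)/(19 - 1) ≡ 19/18 mod 31. 18⁻¹ ≡ 19 (mod 31), so λ ≡ 20.
  x = λ² - 1 - 19 = 400 - 20 ≡ 8; y = λ·(1 - 8) - 15 ≡ 0. → (8, 0)
5P: (8, 0) + (19, 3). λ = (3 - 0)/(19 - 8) ≡ 3/11 mod 31. 11⁻¹ ≡ 17 (mod 31), so λ ≡ 20.
  x = λ² - 8 - 19 = 400 - 27 ≡ 1; y = λ·(8 - 1) - 0 ≡ 16. → (1, 16)
6P: (1, 16) + (19, 3). λ = (3 - 16)/(19 - 1) ≡ 18/18 mod 31. 18⁻¹ ≡ 19 (mod 31) since 18·19 = 342 ≡ 1, so λ ≡ 1.
  x = λ² - 1 - 19 = 1 - 20 ≡ 12; y = λ·(1 - 12) - 16 ≡ 4. → (12, 4)
7P: (12, 4) + (19, 3). λ = (3 - 4)/(19 - 12) ≡ 30/7 mod 31. 7⁻¹ ≡ 9 (mod 31) since 7·9 = 63 ≡ 1, so λ ≡ 22.
  x = λ² - 12 - 19 = 484 - 31 ≡ 19; y = λ·(12 - 19) - 4 ≡ 28. → (19, 28)
8P: (19, 28) + (19, 3): same x and y₁ ≡ -y₂, so the sum is O.
8P = O, so the order is 8.

8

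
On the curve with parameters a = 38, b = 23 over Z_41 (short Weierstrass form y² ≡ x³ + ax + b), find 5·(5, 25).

Write P = (5, 25).
Double-and-add on 5 = (101)₂. Start with P = (5, 25) for the leading 1-bit.
double: tangent at (5, 25): λ = (3·5² + 38)/(2·25) ≡ 31/9. 9⁻¹ ≡ 32 (mod 41), so λ ≡ 31·32 ≡ 8.
  x = λ² - 5 - 5 = 64 - 10 ≡ 13; y = λ·(5 - 13) - 25 ≡ 34. → (13, 34)
double: tangent at (13, 34): λ = (3·13² + 38)/(2·34) ≡ 12/27. 27⁻¹ ≡ 38 (mod 41) since 27·38 = 1026 ≡ 1, so λ ≡ 12·38 ≡ 5.
  x = λ² - 13 - 13 = 25 - 26 ≡ 40; y = λ·(13 - 40) - 34 ≡ 36. → (40, 36)
add P: (40, 36) + (5, 25). λ = (25 - 36)/(5 - 40) ≡ 30/6 mod 41. 6⁻¹ ≡ 7 (mod 41) since 6·7 = 42 ≡ 1, so λ ≡ 5.
  x = λ² - 40 - 5 = 25 - 45 ≡ 21; y = λ·(40 - 21) - 36 ≡ 18. → (21, 18)

(21, 18)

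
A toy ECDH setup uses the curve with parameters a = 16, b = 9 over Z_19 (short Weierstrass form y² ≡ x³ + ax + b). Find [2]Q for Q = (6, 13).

tangent at (6, 13): λ = (3·6² + 16)/(2·13) ≡ 10/7. 7⁻¹ ≡ 11 (mod 19), so λ ≡ 10·11 ≡ 15.
  x = λ² - 6 - 6 = 225 - 12 ≡ 4; y = λ·(6 - 4) - 13 ≡ 17. → (4, 17)

(4, 17)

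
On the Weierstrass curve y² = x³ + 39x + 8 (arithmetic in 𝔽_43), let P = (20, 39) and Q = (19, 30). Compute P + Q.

(20, 39) + (19, 30). λ = (30 - 39)/(19 - 20) ≡ 34/42 mod 43. 42⁻¹ ≡ 42 (mod 43), so λ ≡ 9.
  x = λ² - 20 - 19 = 81 - 39 ≡ 42; y = λ·(20 - 42) - 39 ≡ 21. → (42, 21)

(42, 21)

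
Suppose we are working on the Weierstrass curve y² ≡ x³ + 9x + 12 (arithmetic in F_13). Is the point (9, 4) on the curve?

yes

y² = 4² ≡ 3; x³ + 9x + 12 = 822 ≡ 3 (mod 13). 3 = 3.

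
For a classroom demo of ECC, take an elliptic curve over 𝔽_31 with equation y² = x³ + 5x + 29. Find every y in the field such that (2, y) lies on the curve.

4, 27

x³ + 5x + 29 = 47 ≡ 16 (mod 31).
Square roots of 16 mod 31: 4 and 27 (since 4² = 16 ≡ 16).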